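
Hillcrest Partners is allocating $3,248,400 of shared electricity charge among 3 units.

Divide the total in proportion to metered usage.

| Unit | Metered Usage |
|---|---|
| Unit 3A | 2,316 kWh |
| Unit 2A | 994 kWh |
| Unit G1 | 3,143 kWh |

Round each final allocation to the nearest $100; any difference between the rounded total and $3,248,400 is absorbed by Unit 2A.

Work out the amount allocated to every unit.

Sum of metered usage: 6,453.
Pro-rata amounts: Unit 3A 2,316/6,453 × $3,248,400 = 1,165,859.97; Unit 2A 994/6,453 × $3,248,400 = 500,373.41; Unit G1 3,143/6,453 × $3,248,400 = 1,582,166.62.
After rounding ($100): Unit 3A $1,165,900; Unit 2A $500,400; Unit G1 $1,582,200. Sum = $3,248,500.
Difference $3,248,400 − $3,248,500 = −$100 applied to Unit 2A: Unit 2A becomes $500,300.

Unit 3A: $1,165,900 · Unit 2A: $500,300 · Unit G1: $1,582,200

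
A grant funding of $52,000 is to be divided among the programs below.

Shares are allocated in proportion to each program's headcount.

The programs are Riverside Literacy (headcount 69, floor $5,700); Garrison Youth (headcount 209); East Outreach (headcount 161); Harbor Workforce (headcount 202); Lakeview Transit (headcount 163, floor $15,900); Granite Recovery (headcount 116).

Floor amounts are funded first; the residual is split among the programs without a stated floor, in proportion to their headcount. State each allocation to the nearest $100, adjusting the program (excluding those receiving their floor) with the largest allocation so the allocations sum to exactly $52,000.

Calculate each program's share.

Riverside Literacy: $5,700 · Garrison Youth: $9,300 · East Outreach: $7,100 · Harbor Workforce: $8,900 · Lakeview Transit: $15,900 · Granite Recovery: $5,100

Fund the minimums — Riverside Literacy $5,700; Lakeview Transit $15,900. Remaining pool $30,400.
Remaining pool split over remaining headcount 688: Garrison Youth 9,234.88 → $9,200; East Outreach 7,113.95 → $7,100; Harbor Workforce 8,925.58 → $8,900; Granite Recovery 5,125.58 → $5,100.
Rounding difference +$100 applied to Garrison Youth → $9,300.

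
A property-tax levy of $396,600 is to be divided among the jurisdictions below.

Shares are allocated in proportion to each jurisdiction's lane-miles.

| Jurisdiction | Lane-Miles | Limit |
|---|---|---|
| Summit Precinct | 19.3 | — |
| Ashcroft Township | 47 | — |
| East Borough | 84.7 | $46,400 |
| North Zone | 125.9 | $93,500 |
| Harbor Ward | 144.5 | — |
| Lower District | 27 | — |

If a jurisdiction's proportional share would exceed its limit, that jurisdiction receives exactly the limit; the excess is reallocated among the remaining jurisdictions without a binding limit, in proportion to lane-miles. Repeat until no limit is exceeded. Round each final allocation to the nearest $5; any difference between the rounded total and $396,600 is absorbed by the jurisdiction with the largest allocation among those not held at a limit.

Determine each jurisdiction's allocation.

Summit Precinct: $20,835 | Ashcroft Township: $50,735 | East Borough: $46,400 | North Zone: $93,500 | Harbor Ward: $155,985 | Lower District: $29,145

Lane-miles total: 448.4.
Unconstrained shares: Summit Precinct 17,070.43; Ashcroft Township 41,570.47; East Borough 74,915.30; North Zone 111,355.80; Harbor Ward 127,807.09; Lower District 23,880.91.
Cap binds for East Borough ($46,400), North Zone ($93,500); balance $256,700 reallocated over remaining lane-miles 237.8.
Redistributed shares: Summit Precinct 20,833.94 → $20,835; Ashcroft Township 50,735.49 → $50,735; Harbor Ward 155,984.65 → $155,985; Lower District 29,145.92 → $29,145.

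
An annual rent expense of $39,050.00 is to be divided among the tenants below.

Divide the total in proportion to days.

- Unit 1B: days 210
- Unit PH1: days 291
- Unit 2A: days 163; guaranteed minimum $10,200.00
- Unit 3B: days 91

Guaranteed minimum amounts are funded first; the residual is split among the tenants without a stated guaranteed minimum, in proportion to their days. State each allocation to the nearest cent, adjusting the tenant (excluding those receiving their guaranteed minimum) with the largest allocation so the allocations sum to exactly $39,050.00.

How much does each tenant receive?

Unit 1B: $10,233.95; Unit PH1: $14,181.34; Unit 2A: $10,200.00; Unit 3B: $4,434.71

Fund the minimums — Unit 2A $10,200.00. Remaining pool $28,850.00.
Remaining pool split over remaining days 592: Unit 1B 10,233.9527 → $10,233.95; Unit PH1 14,181.3345 → $14,181.33; Unit 3B 4,434.7128 → $4,434.71.
Rounding difference +$0.01 applied to Unit PH1 → $14,181.34.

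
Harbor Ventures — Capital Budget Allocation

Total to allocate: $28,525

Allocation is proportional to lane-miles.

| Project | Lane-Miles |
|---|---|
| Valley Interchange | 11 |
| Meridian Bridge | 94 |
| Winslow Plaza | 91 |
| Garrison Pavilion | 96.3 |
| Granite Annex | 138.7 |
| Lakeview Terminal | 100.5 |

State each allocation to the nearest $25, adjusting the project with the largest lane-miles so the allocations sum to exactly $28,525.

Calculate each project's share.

Valley Interchange: $600; Meridian Bridge: $5,050; Winslow Plaza: $4,875; Garrison Pavilion: $5,175; Granite Annex: $7,425; Lakeview Terminal: $5,400

Total lane-miles = 531.5.
Unrounded shares: Valley Interchange 11/531.5 × $28,525 = 590.36; Meridian Bridge 94/531.5 × $28,525 = 5,044.87; Winslow Plaza 91/531.5 × $28,525 = 4,883.87; Garrison Pavilion 96.3/531.5 × $28,525 = 5,168.31; Granite Annex 138.7/531.5 × $28,525 = 7,443.87; Lakeview Terminal 100.5/531.5 × $28,525 = 5,393.72.
Rounded to nearest $25: Valley Interchange $600; Meridian Bridge $5,050; Winslow Plaza $4,875; Garrison Pavilion $5,175; Granite Annex $7,450; Lakeview Terminal $5,400. Sum = $28,550.
Difference $28,525 − $28,550 = −$25 applied to largest lane-miles (Granite Annex): Granite Annex becomes $7,425.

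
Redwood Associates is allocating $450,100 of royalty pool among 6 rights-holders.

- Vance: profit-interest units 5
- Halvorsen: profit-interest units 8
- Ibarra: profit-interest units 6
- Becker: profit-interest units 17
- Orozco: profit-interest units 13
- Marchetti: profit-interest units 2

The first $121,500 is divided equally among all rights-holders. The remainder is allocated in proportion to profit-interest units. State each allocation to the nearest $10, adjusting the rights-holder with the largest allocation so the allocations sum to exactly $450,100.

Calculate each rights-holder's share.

Vance: $52,470 | Halvorsen: $71,800 | Ibarra: $58,910 | Becker: $129,770 | Orozco: $104,010 | Marchetti: $33,140

Equal tier: $121,500 ÷ 6 = $20,250 apiece.
Remainder $328,600 by profit-interest units (total 51): Vance 32,215.69 → $32,220; Halvorsen 51,545.10 → $51,550; Ibarra 38,658.82 → $38,660; Becker 109,533.33 → $109,530; Orozco 83,760.78 → $83,760; Marchetti 12,886.27 → $12,890.
Rounding difference −$10 on remainder applied to Becker.
Totals: Vance $20,250 + $32,220 = $52,470; Halvorsen $20,250 + $51,550 = $71,800; Ibarra $20,250 + $38,660 = $58,910; Becker $20,250 + $109,520 = $129,770; Orozco $20,250 + $83,760 = $104,010; Marchetti $20,250 + $12,890 = $33,140.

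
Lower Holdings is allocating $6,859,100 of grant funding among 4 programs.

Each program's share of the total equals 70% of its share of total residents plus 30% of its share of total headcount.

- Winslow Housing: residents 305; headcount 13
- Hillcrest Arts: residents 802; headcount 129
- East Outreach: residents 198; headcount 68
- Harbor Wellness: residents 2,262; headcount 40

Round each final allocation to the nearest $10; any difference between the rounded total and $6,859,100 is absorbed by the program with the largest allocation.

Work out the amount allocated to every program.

Residents total 3,567; headcount total 250.
Blended shares (70% residents + 30% headcount): Winslow Housing 0.0755; Hillcrest Arts 0.3122; East Outreach 0.1205; Harbor Wellness 0.4919.
Proportional shares: Winslow Housing 517,548.04; Hillcrest Arts 2,141,322.95; East Outreach 826,221.00; Harbor Wellness 3,374,008.02.
Rounded to nearest $10: Winslow Housing $517,550; Hillcrest Arts $2,141,320; East Outreach $826,220; Harbor Wellness $3,374,010. Sum = $6,859,100.
Rounded total matches; no reconciliation needed.

Winslow Housing: $517,550; Hillcrest Arts: $2,141,320; East Outreach: $826,220; Harbor Wellness: $3,374,010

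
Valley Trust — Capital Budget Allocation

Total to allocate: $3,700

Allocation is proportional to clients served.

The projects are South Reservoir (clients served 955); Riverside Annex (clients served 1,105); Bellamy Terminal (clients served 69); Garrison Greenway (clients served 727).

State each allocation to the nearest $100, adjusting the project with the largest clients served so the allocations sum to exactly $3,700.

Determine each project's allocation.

Clients served total: 955 + 1,105 + 69 + 727 = 2,856.
Proportional shares: South Reservoir 1,237.22; Riverside Annex 1,431.55; Bellamy Terminal 89.39; Garrison Greenway 941.84.
At nearest $100: South Reservoir $1,200; Riverside Annex $1,400; Bellamy Terminal $100; Garrison Greenway $900. Sum = $3,600.
Difference $3,700 − $3,600 = +$100 applied to largest clients served (Riverside Annex): Riverside Annex becomes $1,500.

South Reservoir: $1,200 | Riverside Annex: $1,500 | Bellamy Terminal: $100 | Garrison Greenway: $900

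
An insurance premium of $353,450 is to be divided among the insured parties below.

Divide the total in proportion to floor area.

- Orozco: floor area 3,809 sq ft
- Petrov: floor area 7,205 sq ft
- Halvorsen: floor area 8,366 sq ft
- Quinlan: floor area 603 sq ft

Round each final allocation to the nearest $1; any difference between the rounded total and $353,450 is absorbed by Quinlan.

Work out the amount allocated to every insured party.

Orozco: $67,372; Petrov: $127,439; Halvorsen: $147,974; Quinlan: $10,665

Total floor area = 19,983.
Unrounded shares: Orozco 3,809/19,983 × $353,450 = 67,371.82; Petrov 7,205/19,983 × $353,450 = 127,438.69; Halvorsen 8,366/19,983 × $353,450 = 147,973.91; Quinlan 603/19,983 × $353,450 = 10,665.58.
Rounded to nearest $1: Orozco $67,372; Petrov $127,439; Halvorsen $147,974; Quinlan $10,666. Sum = $353,451.
Difference $353,450 − $353,451 = −$1 applied to Quinlan: Quinlan becomes $10,665.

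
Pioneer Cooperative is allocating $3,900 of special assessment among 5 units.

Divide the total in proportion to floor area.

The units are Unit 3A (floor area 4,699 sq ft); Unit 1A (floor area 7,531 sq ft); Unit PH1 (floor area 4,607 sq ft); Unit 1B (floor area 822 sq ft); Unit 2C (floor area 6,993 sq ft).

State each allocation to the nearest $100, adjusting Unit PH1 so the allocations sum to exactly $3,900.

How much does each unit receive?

Unit 3A: $700 | Unit 1A: $1,200 | Unit PH1: $800 | Unit 1B: $100 | Unit 2C: $1,100

Combined floor area = 24,652.
Proportional shares: Unit 3A 4,699/24,652 × $3,900 = 743.39; Unit 1A 7,531/24,652 × $3,900 = 1,191.42; Unit PH1 4,607/24,652 × $3,900 = 728.84; Unit 1B 822/24,652 × $3,900 = 130.04; Unit 2C 6,993/24,652 × $3,900 = 1,106.31.
After rounding ($100): Unit 3A $700; Unit 1A $1,200; Unit PH1 $700; Unit 1B $100; Unit 2C $1,100. Sum = $3,800.
Difference $3,900 − $3,800 = +$100 applied to Unit PH1: Unit PH1 becomes $800.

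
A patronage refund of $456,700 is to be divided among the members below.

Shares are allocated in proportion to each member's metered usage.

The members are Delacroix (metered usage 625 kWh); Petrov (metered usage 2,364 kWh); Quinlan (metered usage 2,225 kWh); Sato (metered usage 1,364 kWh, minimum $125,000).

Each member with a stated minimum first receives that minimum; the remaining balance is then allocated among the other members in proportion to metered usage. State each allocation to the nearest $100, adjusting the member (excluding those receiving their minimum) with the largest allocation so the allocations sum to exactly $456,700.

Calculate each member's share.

Minimums first: Sato $125,000. Remaining pool $331,700.
Remaining pool split over remaining metered usage 5,214: Delacroix 39,760.74 → $39,800; Petrov 150,391.02 → $150,400; Quinlan 141,548.24 → $141,500.

Delacroix: $39,800 | Petrov: $150,400 | Quinlan: $141,500 | Sato: $125,000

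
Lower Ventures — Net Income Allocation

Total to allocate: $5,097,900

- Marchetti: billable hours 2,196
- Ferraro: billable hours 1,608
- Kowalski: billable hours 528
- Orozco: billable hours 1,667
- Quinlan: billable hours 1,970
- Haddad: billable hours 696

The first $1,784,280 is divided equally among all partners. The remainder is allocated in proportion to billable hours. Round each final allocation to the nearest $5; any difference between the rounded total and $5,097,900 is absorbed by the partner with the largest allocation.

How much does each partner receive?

Marchetti: $1,137,165; Ferraro: $912,300; Kowalski: $499,295; Orozco: $934,865; Quinlan: $1,050,735; Haddad: $563,540

Equal tier: $1,784,280 ÷ 6 = $297,380 apiece.
Remainder $3,313,620 by billable hours (total 8,665): Marchetti 839,781.83 → $839,780; Ferraro 614,922.21 → $614,920; Kowalski 201,914.76 → $201,915; Orozco 637,484.66 → $637,485; Quinlan 753,356.19 → $753,355; Haddad 266,160.36 → $266,160.
Rounding difference +$5 on remainder applied to Marchetti.
Totals: Marchetti $297,380 + $839,785 = $1,137,165; Ferraro $297,380 + $614,920 = $912,300; Kowalski $297,380 + $201,915 = $499,295; Orozco $297,380 + $637,485 = $934,865; Quinlan $297,380 + $753,355 = $1,050,735; Haddad $297,380 + $266,160 = $563,540.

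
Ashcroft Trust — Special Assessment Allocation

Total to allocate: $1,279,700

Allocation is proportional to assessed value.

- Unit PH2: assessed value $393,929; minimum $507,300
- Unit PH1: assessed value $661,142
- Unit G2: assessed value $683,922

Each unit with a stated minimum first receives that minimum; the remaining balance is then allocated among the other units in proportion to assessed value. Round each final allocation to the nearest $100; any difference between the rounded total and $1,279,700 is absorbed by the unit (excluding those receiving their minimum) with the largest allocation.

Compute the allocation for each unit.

Unit PH2: $507,300 | Unit PH1: $379,700 | Unit G2: $392,700

Guaranteed amounts: Unit PH2 $507,300. Residual $772,400.
Residual split over remaining assessed value 1,345,064: Unit PH1 379,659.32 → $379,700; Unit G2 392,740.68 → $392,700.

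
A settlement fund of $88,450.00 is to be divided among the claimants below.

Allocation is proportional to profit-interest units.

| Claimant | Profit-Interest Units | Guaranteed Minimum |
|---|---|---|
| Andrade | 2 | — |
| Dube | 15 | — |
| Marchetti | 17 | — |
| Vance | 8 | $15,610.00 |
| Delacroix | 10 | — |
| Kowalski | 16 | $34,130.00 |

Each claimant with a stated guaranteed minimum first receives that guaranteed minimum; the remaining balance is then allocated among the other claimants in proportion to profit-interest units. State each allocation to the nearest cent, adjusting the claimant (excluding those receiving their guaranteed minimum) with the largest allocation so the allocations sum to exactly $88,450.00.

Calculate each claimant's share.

Andrade: $1,759.55 · Dube: $13,196.59 · Marchetti: $14,956.13 · Vance: $15,610.00 · Delacroix: $8,797.73 · Kowalski: $34,130.00

Fund the minimums — Vance $15,610.00; Kowalski $34,130.00. Remaining pool $38,710.00.
Remaining pool split over remaining profit-interest units 44: Andrade 1,759.5455 → $1,759.55; Dube 13,196.5909 → $13,196.59; Marchetti 14,956.1364 → $14,956.14; Delacroix 8,797.7273 → $8,797.73.
Rounding difference −$0.01 applied to Marchetti → $14,956.13.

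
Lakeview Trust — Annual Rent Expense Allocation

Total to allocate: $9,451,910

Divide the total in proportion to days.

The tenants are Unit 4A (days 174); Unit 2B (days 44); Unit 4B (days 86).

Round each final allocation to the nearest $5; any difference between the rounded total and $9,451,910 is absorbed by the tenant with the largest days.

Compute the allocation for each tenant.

Unit 4A: $5,409,975 | Unit 2B: $1,368,040 | Unit 4B: $2,673,895

Sum of days: 174 + 44 + 86 = 304.
Proportional shares: Unit 4A 5,409,974.80; Unit 2B 1,368,039.61; Unit 4B 2,673,895.59.
After rounding ($5): Unit 4A $5,409,975; Unit 2B $1,368,040; Unit 4B $2,673,895. Sum = $9,451,910.
No rounding difference to absorb.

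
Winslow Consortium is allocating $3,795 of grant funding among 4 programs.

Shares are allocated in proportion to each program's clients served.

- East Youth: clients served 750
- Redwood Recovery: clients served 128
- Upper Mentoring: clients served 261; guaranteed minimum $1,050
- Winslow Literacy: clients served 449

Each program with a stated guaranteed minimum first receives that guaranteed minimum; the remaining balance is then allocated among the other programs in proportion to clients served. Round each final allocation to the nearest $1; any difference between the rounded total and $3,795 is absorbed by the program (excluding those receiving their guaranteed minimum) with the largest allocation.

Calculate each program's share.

Minimums first: Upper Mentoring $1,050. Remaining pool $2,745.
Remaining pool split over remaining clients served 1,327: East Youth 1,551.43 → $1,551; Redwood Recovery 264.78 → $265; Winslow Literacy 928.79 → $929.

East Youth: $1,551; Redwood Recovery: $265; Upper Mentoring: $1,050; Winslow Literacy: $929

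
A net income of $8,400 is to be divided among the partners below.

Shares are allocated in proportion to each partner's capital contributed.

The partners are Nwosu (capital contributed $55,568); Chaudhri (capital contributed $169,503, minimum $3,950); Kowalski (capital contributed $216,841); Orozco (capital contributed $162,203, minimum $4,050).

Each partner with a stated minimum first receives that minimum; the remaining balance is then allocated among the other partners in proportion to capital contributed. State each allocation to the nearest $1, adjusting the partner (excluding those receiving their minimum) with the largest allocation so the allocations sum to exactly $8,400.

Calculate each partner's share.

Nwosu: $82; Chaudhri: $3,950; Kowalski: $318; Orozco: $4,050

Minimums first: Chaudhri $3,950; Orozco $4,050. Balance $400.
Balance split over remaining capital contributed 272,409: Nwosu 81.59 → $82; Kowalski 318.41 → $318.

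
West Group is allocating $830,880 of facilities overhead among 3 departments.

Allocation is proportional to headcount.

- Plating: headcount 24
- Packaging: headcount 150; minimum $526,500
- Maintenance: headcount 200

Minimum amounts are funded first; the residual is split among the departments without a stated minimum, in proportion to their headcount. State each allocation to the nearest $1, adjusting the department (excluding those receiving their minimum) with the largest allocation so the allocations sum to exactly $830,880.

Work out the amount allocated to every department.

Plating: $32,612; Packaging: $526,500; Maintenance: $271,768

Guaranteed amounts: Packaging $526,500. Remaining pool $304,380.
Remaining pool split over remaining headcount 224: Plating 32,612.14 → $32,612; Maintenance 271,767.86 → $271,768.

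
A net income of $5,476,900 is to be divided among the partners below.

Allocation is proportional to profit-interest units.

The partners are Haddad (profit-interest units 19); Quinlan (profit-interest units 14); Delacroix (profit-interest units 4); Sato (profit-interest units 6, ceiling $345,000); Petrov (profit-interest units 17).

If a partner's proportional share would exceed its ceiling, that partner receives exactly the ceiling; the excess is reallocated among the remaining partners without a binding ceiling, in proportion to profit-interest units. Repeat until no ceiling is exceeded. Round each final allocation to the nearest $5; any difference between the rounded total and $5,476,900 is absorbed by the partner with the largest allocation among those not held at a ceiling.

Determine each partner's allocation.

Haddad: $1,805,665 · Quinlan: $1,330,495 · Delacroix: $380,140 · Sato: $345,000 · Petrov: $1,615,600

Combined profit-interest units = 60.
Proportional shares (ignoring caps): Haddad 1,734,351.67; Quinlan 1,277,943.33; Delacroix 365,126.67; Sato 547,690.00; Petrov 1,551,788.33.
Cap binds for Sato ($345,000); balance $5,131,900 reallocated over remaining profit-interest units 54.
Remaining shares: Haddad 1,805,668.52 → $1,805,670; Quinlan 1,330,492.59 → $1,330,495; Delacroix 380,140.74 → $380,140; Petrov 1,615,598.15 → $1,615,600.
Rounding difference −$5 applied to Haddad → $1,805,665.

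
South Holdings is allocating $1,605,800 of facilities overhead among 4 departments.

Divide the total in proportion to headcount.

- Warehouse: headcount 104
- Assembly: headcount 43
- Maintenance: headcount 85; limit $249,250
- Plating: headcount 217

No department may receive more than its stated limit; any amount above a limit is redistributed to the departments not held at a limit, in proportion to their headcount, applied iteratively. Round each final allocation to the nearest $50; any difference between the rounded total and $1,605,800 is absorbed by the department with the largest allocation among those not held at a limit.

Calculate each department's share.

Total headcount = 449.
Proportional shares (ignoring caps): Warehouse 371,944.77; Assembly 153,784.86; Maintenance 303,993.32; Plating 776,077.06.
Cap binds for Maintenance ($249,250); balance $1,356,550 reallocated over remaining headcount 364.
Shares after redistribution: Warehouse 387,585.71 → $387,600; Assembly 160,251.79 → $160,250; Plating 808,712.50 → $808,700.

Warehouse: $387,600 | Assembly: $160,250 | Maintenance: $249,250 | Plating: $808,700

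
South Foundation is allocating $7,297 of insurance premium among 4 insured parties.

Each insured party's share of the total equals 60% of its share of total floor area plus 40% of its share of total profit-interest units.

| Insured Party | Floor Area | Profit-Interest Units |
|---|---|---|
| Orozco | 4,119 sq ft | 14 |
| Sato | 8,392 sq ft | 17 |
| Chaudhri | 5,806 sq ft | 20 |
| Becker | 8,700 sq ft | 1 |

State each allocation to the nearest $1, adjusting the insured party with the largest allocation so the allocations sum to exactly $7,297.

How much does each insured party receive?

Orozco: $1,453 | Sato: $2,315 | Chaudhri: $2,063 | Becker: $1,466

Totals — floor area 27,017, profit-interest units 52.
Composite weights (60% floor area + 40% profit-interest units): Orozco 0.1992; Sato 0.3171; Chaudhri 0.2828; Becker 0.2009.
Pro-rata amounts: Orozco 1,453.33; Sato 2,314.18; Chaudhri 2,063.498; Becker 1,466.00.
At nearest $1: Orozco $1,453; Sato $2,314; Chaudhri $2,063; Becker $1,466. Sum = $7,296.
Difference $7,297 − $7,296 = +$1 applied to largest allocation (Sato): Sato becomes $2,315.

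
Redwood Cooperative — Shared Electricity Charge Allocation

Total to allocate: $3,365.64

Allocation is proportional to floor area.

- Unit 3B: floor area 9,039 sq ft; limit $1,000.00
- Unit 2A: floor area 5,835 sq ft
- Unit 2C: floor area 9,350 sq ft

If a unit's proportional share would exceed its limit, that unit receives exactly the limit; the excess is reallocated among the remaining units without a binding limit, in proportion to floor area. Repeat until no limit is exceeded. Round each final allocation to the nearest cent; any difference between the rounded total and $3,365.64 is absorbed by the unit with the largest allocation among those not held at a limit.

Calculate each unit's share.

Unit 3B: $1,000.00 · Unit 2A: $909.02 · Unit 2C: $1,456.62

Sum of floor area: 24,224.
Pro-rata shares before constraints: Unit 3B 1,255.8628; Unit 2A 810.7046; Unit 2C 1,299.0726.
Capped: Unit 3B ($1,000.00); remaining pool $2,365.64 reallocated over remaining floor area 15,185.
Redistributed shares: Unit 2A 909.0227 → $909.02; Unit 2C 1,456.6173 → $1,456.62.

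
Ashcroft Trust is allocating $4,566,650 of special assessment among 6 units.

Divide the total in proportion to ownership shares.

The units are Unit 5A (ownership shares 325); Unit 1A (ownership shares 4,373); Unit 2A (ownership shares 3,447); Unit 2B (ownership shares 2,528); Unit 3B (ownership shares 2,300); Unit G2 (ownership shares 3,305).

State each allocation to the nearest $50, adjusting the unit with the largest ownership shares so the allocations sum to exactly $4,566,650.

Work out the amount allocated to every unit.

Unit 5A: $91,200 · Unit 1A: $1,226,750 · Unit 2A: $967,050 · Unit 2B: $709,200 · Unit 3B: $645,250 · Unit G2: $927,200

Combined ownership shares = 16,278.
Raw shares: Unit 5A 325/16,278 × $4,566,650 = 91,175.90; Unit 1A 4,373/16,278 × $4,566,650 = 1,226,806.76; Unit 2A 3,447/16,278 × $4,566,650 = 967,025.59; Unit 2B 2,528/16,278 × $4,566,650 = 709,208.21; Unit 3B 2,300/16,278 × $4,566,650 = 645,244.81; Unit G2 3,305/16,278 × $4,566,650 = 927,188.74.
Rounded to nearest $50: Unit 5A $91,200; Unit 1A $1,226,800; Unit 2A $967,050; Unit 2B $709,200; Unit 3B $645,250; Unit G2 $927,200. Sum = $4,566,700.
Difference $4,566,650 − $4,566,700 = −$50 applied to largest ownership shares (Unit 1A): Unit 1A becomes $1,226,750.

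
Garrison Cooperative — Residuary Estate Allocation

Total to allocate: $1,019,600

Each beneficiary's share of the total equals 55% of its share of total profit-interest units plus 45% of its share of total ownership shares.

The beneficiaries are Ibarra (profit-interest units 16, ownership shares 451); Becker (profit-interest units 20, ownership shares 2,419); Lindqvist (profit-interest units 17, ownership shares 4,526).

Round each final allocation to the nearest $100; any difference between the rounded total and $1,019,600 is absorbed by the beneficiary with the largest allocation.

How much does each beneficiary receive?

Ibarra: $197,300 | Becker: $361,700 | Lindqvist: $460,600

Profit-interest units total 53; ownership shares total 7,396.
Blended shares (55% profit-interest units + 45% ownership shares): Ibarra 0.1935; Becker 0.3547; Lindqvist 0.4518.
Unrounded shares: Ibarra 197,270.42; Becker 361,680.75; Lindqvist 460,648.83.
At nearest $100: Ibarra $197,300; Becker $361,700; Lindqvist $460,600. Sum = $1,019,600.
Sum already equals the total — no adjustment.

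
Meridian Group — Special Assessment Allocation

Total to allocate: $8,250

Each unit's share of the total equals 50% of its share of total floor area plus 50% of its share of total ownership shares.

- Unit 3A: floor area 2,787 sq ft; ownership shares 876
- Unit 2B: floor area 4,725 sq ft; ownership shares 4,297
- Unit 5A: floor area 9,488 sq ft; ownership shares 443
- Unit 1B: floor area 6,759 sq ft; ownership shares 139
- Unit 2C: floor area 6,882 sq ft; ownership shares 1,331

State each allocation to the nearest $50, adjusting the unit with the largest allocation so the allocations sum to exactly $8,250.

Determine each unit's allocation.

Unit 3A: $900 | Unit 2B: $3,100 | Unit 5A: $1,550 | Unit 1B: $1,000 | Unit 2C: $1,700

Floor area total 30,641; ownership shares total 7,086.
Composite weights (50% floor area + 50% ownership shares): Unit 3A 0.1073; Unit 2B 0.3803; Unit 5A 0.1861; Unit 1B 0.1201; Unit 2C 0.2062.
Raw shares: Unit 3A 885.15; Unit 2B 3,137.53; Unit 5A 1,535.19; Unit 1B 990.84; Unit 2C 1,701.30.
Rounded to nearest $50: Unit 3A $900; Unit 2B $3,150; Unit 5A $1,550; Unit 1B $1,000; Unit 2C $1,700. Sum = $8,300.
Difference $8,250 − $8,300 = −$50 applied to largest allocation (Unit 2B): Unit 2B becomes $3,100.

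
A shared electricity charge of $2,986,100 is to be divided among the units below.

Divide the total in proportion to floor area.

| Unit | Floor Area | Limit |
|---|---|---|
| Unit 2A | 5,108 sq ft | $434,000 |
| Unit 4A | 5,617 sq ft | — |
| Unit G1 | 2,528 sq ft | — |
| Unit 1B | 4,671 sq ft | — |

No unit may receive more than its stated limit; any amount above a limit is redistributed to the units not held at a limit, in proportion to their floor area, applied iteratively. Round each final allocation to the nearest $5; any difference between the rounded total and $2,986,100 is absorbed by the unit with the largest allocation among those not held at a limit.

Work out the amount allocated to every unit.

Total floor area = 17,924.
Unconstrained shares: Unit 2A 850,981.86; Unit 4A 935,780.17; Unit G1 421,159.38; Unit 1B 778,178.59.
Capped: Unit 2A ($434,000); remaining pool $2,552,100 reallocated over remaining floor area 12,816.
Redistributed shares: Unit 4A 1,118,535.09 → $1,118,535; Unit G1 503,410.49 → $503,410; Unit 1B 930,154.42 → $930,155.

Unit 2A: $434,000; Unit 4A: $1,118,535; Unit G1: $503,410; Unit 1B: $930,155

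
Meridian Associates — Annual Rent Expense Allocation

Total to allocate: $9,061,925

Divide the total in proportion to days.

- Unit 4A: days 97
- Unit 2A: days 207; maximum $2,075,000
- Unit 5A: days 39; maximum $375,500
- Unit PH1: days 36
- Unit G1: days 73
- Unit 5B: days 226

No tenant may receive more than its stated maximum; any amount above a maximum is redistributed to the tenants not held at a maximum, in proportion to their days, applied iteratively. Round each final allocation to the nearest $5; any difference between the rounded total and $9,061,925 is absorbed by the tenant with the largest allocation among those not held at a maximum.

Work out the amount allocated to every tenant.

Total days = 678.
Proportional shares (ignoring caps): Unit 4A 1,296,470.10; Unit 2A 2,766,693.92; Unit 5A 521,261.17; Unit PH1 481,164.16; Unit G1 975,693.99; Unit 5B 3,020,641.67.
Capped: Unit 2A ($2,075,000), Unit 5A ($375,500); remaining pool $6,611,425 reallocated over remaining days 432.
Redistributed shares: Unit 4A 1,484,509.78 → $1,484,510; Unit PH1 550,952.08 → $550,950; Unit G1 1,117,208.39 → $1,117,210; Unit 5B 3,458,754.75 → $3,458,755.

Unit 4A: $1,484,510; Unit 2A: $2,075,000; Unit 5A: $375,500; Unit PH1: $550,950; Unit G1: $1,117,210; Unit 5B: $3,458,755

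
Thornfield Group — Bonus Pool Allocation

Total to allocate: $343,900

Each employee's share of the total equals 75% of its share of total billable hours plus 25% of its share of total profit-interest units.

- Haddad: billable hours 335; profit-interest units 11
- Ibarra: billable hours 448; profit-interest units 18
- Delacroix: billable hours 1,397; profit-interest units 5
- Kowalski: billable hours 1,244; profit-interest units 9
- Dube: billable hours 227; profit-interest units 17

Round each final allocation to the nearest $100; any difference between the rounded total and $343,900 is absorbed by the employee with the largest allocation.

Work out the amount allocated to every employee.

Haddad: $39,400 | Ibarra: $57,400 | Delacroix: $105,900 | Kowalski: $100,800 | Dube: $40,400

Totals — billable hours 3,651, profit-interest units 60.
Combined weights (75% billable hours + 25% profit-interest units): Haddad 0.1147; Ibarra 0.1670; Delacroix 0.3078; Kowalski 0.2930; Dube 0.1175.
Pro-rata amounts: Haddad 39,428.17; Ibarra 57,441.47; Delacroix 105,855.69; Kowalski 100,778.67; Dube 40,396.00.
After rounding ($100): Haddad $39,400; Ibarra $57,400; Delacroix $105,900; Kowalski $100,800; Dube $40,400. Sum = $343,900.
Sum already equals the total — no adjustment.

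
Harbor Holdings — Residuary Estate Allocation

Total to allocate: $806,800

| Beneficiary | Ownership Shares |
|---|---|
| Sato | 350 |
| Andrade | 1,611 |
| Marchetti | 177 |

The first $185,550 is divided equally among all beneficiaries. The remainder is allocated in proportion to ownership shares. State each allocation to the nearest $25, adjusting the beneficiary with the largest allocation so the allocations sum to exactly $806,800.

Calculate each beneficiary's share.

Sato: $163,550 · Andrade: $529,975 · Marchetti: $113,275

First tranche $185,550 split equally: $61,850 each.
Remainder $621,250 by ownership shares (total 2,138): Sato 101,701.36 → $101,700; Andrade 468,116.81 → $468,125; Marchetti 51,431.83 → $51,425.
Totals: Sato $61,850 + $101,700 = $163,550; Andrade $61,850 + $468,125 = $529,975; Marchetti $61,850 + $51,425 = $113,275.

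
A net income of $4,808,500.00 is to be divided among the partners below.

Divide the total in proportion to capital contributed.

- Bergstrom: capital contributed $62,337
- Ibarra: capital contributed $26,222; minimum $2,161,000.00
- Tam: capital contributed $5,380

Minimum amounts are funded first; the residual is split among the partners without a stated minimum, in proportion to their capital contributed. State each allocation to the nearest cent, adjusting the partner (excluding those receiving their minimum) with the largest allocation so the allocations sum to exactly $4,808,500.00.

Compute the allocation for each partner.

Fund the minimums — Ibarra $2,161,000.00. Residual $2,647,500.00.
Residual split over remaining capital contributed 67,717: Bergstrom 2,437,160.6465 → $2,437,160.65; Tam 210,339.3535 → $210,339.35.

Bergstrom: $2,437,160.65; Ibarra: $2,161,000.00; Tam: $210,339.35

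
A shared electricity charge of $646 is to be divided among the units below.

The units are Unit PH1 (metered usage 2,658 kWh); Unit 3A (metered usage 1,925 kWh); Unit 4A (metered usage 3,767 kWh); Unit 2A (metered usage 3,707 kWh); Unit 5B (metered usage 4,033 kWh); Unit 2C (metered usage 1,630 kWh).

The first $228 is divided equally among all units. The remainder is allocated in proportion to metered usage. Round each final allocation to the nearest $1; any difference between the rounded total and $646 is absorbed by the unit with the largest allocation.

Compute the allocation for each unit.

Unit PH1: $101; Unit 3A: $83; Unit 4A: $127; Unit 2A: $125; Unit 5B: $134; Unit 2C: $76

$228 shared equally gives $38 per unit.
Remainder $418 by metered usage (total 17,720): Unit PH1 62.70 → $63; Unit 3A 45.41 → $45; Unit 4A 88.86 → $89; Unit 2A 87.45 → $87; Unit 5B 95.14 → $95; Unit 2C 38.45 → $38.
Rounding difference +$1 on remainder applied to Unit 5B.
Totals: Unit PH1 $38 + $63 = $101; Unit 3A $38 + $45 = $83; Unit 4A $38 + $89 = $127; Unit 2A $38 + $87 = $125; Unit 5B $38 + $96 = $134; Unit 2C $38 + $38 = $76.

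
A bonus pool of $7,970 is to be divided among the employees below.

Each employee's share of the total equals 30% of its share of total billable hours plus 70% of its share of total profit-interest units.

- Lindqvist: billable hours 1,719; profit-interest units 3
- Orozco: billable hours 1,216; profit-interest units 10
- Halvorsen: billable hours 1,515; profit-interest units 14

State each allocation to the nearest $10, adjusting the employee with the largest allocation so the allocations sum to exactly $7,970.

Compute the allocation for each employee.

Lindqvist: $1,540 · Orozco: $2,720 · Halvorsen: $3,710

Billable hours total 4,450; profit-interest units total 27.
Composite weights (30% billable hours + 70% profit-interest units): Lindqvist 0.1937; Orozco 0.3412; Halvorsen 0.4651.
Raw shares: Lindqvist 1,543.51; Orozco 2,719.66; Halvorsen 3,706.83.
After rounding ($10): Lindqvist $1,540; Orozco $2,720; Halvorsen $3,710. Sum = $7,970.
No rounding difference to absorb.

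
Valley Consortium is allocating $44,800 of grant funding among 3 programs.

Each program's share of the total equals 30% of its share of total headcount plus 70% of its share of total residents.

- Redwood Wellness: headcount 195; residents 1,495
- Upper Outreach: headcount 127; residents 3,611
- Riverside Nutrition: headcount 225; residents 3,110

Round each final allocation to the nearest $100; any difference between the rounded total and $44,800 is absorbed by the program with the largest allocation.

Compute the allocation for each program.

Headcount total 547; residents total 8,216.
Blended shares (30% headcount + 70% residents): Redwood Wellness 0.2343; Upper Outreach 0.3773; Riverside Nutrition 0.3884.
Pro-rata amounts: Redwood Wellness 10,497.55; Upper Outreach 16,903.42; Riverside Nutrition 17,399.03.
At nearest $100: Redwood Wellness $10,500; Upper Outreach $16,900; Riverside Nutrition $17,400. Sum = $44,800.
Rounded total matches; no reconciliation needed.

Redwood Wellness: $10,500 · Upper Outreach: $16,900 · Riverside Nutrition: $17,400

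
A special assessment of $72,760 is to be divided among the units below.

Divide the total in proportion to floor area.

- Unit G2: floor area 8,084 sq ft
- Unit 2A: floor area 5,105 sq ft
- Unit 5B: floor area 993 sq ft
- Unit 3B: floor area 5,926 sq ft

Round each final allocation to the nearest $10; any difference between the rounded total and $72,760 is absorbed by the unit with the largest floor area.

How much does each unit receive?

Combined floor area = 20,108.
Unrounded shares: Unit G2 8,084/20,108 × $72,760 = 29,251.63; Unit 2A 5,105/20,108 × $72,760 = 18,472.24; Unit 5B 993/20,108 × $72,760 = 3,593.13; Unit 3B 5,926/20,108 × $72,760 = 21,443.00.
After rounding ($10): Unit G2 $29,250; Unit 2A $18,470; Unit 5B $3,590; Unit 3B $21,440. Sum = $72,750.
Difference $72,760 − $72,750 = +$10 applied to largest floor area (Unit G2): Unit G2 becomes $29,260.

Unit G2: $29,260 | Unit 2A: $18,470 | Unit 5B: $3,590 | Unit 3B: $21,440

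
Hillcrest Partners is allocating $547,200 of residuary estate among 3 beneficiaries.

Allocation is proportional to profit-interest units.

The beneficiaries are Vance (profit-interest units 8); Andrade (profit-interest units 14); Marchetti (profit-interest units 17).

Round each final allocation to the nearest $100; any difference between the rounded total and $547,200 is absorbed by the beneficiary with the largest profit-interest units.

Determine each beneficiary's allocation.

Vance: $112,200 | Andrade: $196,400 | Marchetti: $238,600

Total profit-interest units = 8 + 14 + 17 = 39.
Proportional shares: Vance 112,246.15; Andrade 196,430.77; Marchetti 238,523.08.
After rounding ($100): Vance $112,200; Andrade $196,400; Marchetti $238,500. Sum = $547,100.
Difference $547,200 − $547,100 = +$100 applied to largest profit-interest units (Marchetti): Marchetti becomes $238,600.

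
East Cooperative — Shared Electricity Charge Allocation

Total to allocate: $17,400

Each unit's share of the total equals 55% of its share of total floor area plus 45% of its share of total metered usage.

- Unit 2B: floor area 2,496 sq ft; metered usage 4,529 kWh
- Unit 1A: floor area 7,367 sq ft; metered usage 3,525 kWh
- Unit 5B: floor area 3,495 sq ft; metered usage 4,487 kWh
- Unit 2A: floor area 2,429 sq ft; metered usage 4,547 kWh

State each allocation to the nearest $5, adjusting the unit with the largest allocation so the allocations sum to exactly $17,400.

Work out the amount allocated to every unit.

Unit 2B: $3,590 | Unit 1A: $6,080 | Unit 5B: $4,175 | Unit 2A: $3,555

Floor area total 15,787; metered usage total 17,088.
Combined weights (55% floor area + 45% metered usage): Unit 2B 0.2062; Unit 1A 0.3495; Unit 5B 0.2399; Unit 2A 0.2044.
Raw shares: Unit 2B 3,588.32; Unit 1A 6,081.05; Unit 5B 4,174.67; Unit 2A 3,555.96.
After rounding ($5): Unit 2B $3,590; Unit 1A $6,080; Unit 5B $4,175; Unit 2A $3,555. Sum = $17,400.
Rounded total matches; no reconciliation needed.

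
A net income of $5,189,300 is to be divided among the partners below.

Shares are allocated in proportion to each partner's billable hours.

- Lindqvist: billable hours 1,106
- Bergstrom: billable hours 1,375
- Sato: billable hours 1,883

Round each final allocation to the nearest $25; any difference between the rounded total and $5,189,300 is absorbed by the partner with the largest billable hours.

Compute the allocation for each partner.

Lindqvist: $1,315,150; Bergstrom: $1,635,025; Sato: $2,239,125

Combined billable hours = 1,106 + 1,375 + 1,883 = 4,364.
Pro-rata amounts: Lindqvist 1,315,161.73; Bergstrom 1,635,033.80; Sato 2,239,104.47.
At nearest $25: Lindqvist $1,315,150; Bergstrom $1,635,025; Sato $2,239,100. Sum = $5,189,275.
Difference $5,189,300 − $5,189,275 = +$25 applied to largest billable hours (Sato): Sato becomes $2,239,125.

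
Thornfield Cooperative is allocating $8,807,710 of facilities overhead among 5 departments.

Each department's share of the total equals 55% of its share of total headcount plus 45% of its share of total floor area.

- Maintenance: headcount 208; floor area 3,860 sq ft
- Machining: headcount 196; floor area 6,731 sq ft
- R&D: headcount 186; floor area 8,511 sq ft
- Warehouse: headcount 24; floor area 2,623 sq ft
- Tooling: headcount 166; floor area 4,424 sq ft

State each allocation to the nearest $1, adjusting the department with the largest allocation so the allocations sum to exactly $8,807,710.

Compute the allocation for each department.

Maintenance: $1,876,867 · Machining: $2,237,505 · R&D: $2,445,199 · Warehouse: $546,628 · Tooling: $1,701,511

Headcount total 780; floor area total 26,149.
Composite weights (55% headcount + 45% floor area): Maintenance 0.2131; Machining 0.2540; R&D 0.2776; Warehouse 0.0621; Tooling 0.1932.
Pro-rata amounts: Maintenance 1,876,867.35; Machining 2,237,505.24; R&D 2,445,198.65; Warehouse 546,628.24; Tooling 1,701,510.52.
After rounding ($1): Maintenance $1,876,867; Machining $2,237,505; R&D $2,445,199; Warehouse $546,628; Tooling $1,701,511. Sum = $8,807,710.
Rounded total matches; no reconciliation needed.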